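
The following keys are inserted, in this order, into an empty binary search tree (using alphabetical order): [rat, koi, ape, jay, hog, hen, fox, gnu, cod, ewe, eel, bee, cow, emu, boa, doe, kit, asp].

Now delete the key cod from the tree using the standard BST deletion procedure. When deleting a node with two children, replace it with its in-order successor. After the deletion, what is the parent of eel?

Insert rat: tree is empty, so rat becomes the root.
Insert koi: koi < rat → go left. Place as left child of rat.
Insert ape: ape < rat → go left; ape < koi → go left. Place as left child of koi.
Insert jay: jay < rat → go left; jay < koi → go left; jay > ape → go right. Place as right child of ape.
Insert hog: hog < rat → go left; hog < koi → go left; hog > ape → go right; hog < jay → go left. Place as left child of jay.
Insert hen: hen < rat → go left; hen < koi → go left; hen > ape → go right; hen < jay → go left; hen < hog → go left. Place as left child of hog.
Insert fox: fox < rat → go left; fox < koi → go left; fox > ape → go right; fox < jay → go left; fox < hog → go left; fox < hen → go left. Place as left child of hen.
Insert gnu: gnu < rat → go left; gnu < koi → go left; gnu > ape → go right; gnu < jay → go left; gnu < hog → go left; gnu < hen → go left; gnu > fox → go right. Place as right child of fox.
Insert cod: cod < rat → go left; cod < koi → go left; cod > ape → go right; cod < jay → go left; cod < hog → go left; cod < hen → go left; cod < fox → go left. Place as left child of fox.
Insert ewe: ewe < rat → go left; ewe < koi → go left; ewe > ape → go right; ewe < jay → go left; ewe < hog → go left; ewe < hen → go left; ewe < fox → go left; ewe > cod → go right. Place as right child of cod.
Insert eel: eel < rat → go left; eel < koi → go left; eel > ape → go right; eel < jay → go left; eel < hog → go left; eel < hen → go left; eel < fox → go left; eel > cod → go right; eel < ewe → go left. Place as left child of ewe.
Insert bee: bee < rat → go left; bee < koi → go left; bee > ape → go right; bee < jay → go left; bee < hog → go left; bee < hen → go left; bee < fox → go left; bee < cod → go left. Place as left child of cod.
Insert cow: cow < rat → go left; cow < koi → go left; cow > ape → go right; cow < jay → go left; cow < hog → go left; cow < hen → go left; cow < fox → go left; cow > cod → go right; cow < ewe → go left; cow < eel → go left. Place as left child of eel.
Insert emu: emu < rat → go left; emu < koi → go left; emu > ape → go right; emu < jay → go left; emu < hog → go left; emu < hen → go left; emu < fox → go left; emu > cod → go right; emu < ewe → go left; emu > eel → go right. Place as right child of eel.
Insert boa: boa < rat → go left; boa < koi → go left; boa > ape → go right; boa < jay → go left; boa < hog → go left; boa < hen → go left; boa < fox → go left; boa < cod → go left; boa > bee → go right. Place as right child of bee.
Insert doe: doe < rat → go left; doe < koi → go left; doe > ape → go right; doe < jay → go left; doe < hog → go left; doe < hen → go left; doe < fox → go left; doe > cod → go right; doe < ewe → go left; doe < eel → go left; doe > cow → go right. Place as right child of cow.
Insert kit: kit < rat → go left; kit < koi → go left; kit > ape → go right; kit > jay → go right. Place as right child of jay.
Insert asp: asp < rat → go left; asp < koi → go left; asp > ape → go right; asp < jay → go left; asp < hog → go left; asp < hen → go left; asp < fox → go left; asp < cod → go left; asp < bee → go left. Place as left child of bee.

Delete cod (two children — replace with in-order successor).
After deletion, eel's parent is ewe.

ewe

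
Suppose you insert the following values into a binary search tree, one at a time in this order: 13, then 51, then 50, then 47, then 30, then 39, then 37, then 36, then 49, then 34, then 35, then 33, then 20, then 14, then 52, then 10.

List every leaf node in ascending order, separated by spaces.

10 14 33 35 49 52

13: root
51: right child of 13 (depth 1)
50: left child of 51 (depth 2)
47: left child of 50 (depth 3)
30: left child of 47 (depth 4)
39: right child of 30 (depth 5)
37: left child of 39 (depth 6)
36: left child of 37 (depth 7)
49: right child of 47 (depth 4)
34: left child of 36 (depth 8)
35: right child of 34 (depth 9)
33: left child of 34 (depth 9)
20: left child of 30 (depth 5)
14: left child of 20 (depth 6)
52: right child of 51 (depth 2)
10: left child of 13 (depth 1)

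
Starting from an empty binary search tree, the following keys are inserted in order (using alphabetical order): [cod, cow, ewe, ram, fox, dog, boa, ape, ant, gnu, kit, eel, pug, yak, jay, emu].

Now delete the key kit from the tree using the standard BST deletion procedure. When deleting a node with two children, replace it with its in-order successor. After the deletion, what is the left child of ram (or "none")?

fox

cod: root
cow: right child of cod (depth 1)
ewe: right child of cow (depth 2)
ram: right child of ewe (depth 3)
fox: left child of ram (depth 4)
dog: left child of ewe (depth 3)
boa: left child of cod (depth 1)
ape: left child of boa (depth 2)
ant: left child of ape (depth 3)
gnu: right child of fox (depth 5)
kit: right child of gnu (depth 6)
eel: right child of dog (depth 4)
pug: right child of kit (depth 7)
yak: right child of ram (depth 4)
jay: left child of kit (depth 7)
emu: right child of eel (depth 5)

Delete kit (two children — replace with in-order successor).
After deletion, ram's left child: fox.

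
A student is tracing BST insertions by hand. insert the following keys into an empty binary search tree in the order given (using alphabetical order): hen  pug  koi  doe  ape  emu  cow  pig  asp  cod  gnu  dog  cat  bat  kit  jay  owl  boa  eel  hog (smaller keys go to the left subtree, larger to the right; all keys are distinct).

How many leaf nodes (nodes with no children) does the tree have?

5

hen: root
pug: right child of hen (depth 1)
koi: left child of pug (depth 2)
doe: left child of hen (depth 1)
ape: left child of doe (depth 2)
emu: right child of doe (depth 2)
cow: right child of ape (depth 3)
pig: right child of koi (depth 3)
asp: left child of cow (depth 4)
cod: right child of asp (depth 5)
gnu: right child of emu (depth 3)
dog: left child of emu (depth 3)
cat: left child of cod (depth 6)
bat: left child of cat (depth 7)
kit: left child of koi (depth 3)
jay: left child of kit (depth 4)
owl: left child of pig (depth 4)
boa: right child of bat (depth 8)
eel: right child of dog (depth 4)
hog: left child of jay (depth 5)

Leaves: boa, eel, gnu, hog, owl — 5 in total.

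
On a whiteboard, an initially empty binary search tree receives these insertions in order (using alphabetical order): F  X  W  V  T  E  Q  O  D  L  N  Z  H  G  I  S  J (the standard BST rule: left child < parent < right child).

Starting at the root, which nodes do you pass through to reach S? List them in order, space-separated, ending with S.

F X W V T Q S

Insert F: tree is empty, so F becomes the root.
Insert X: X > F → go right. Place as right child of F.
Insert W: W > F → go right; W < X → go left. Place as left child of X.
Insert V: V > F → go right; V < X → go left; V < W → go left. Place as left child of W.
Insert T: T > F → go right; T < X → go left; T < W → go left; T < V → go left. Place as left child of V.
Insert E: E < F → go left. Place as left child of F.
Insert Q: Q > F → go right; Q < X → go left; Q < W → go left; Q < V → go left; Q < T → go left. Place as left child of T.
Insert O: O > F → go right; O < X → go left; O < W → go left; O < V → go left; O < T → go left; O < Q → go left. Place as left child of Q.
Insert D: D < F → go left; D < E → go left. Place as left child of E.
Insert L: L > F → go right; L < X → go left; L < W → go left; L < V → go left; L < T → go left; L < Q → go left; L < O → go left. Place as left child of O.
Insert N: N > F → go right; N < X → go left; N < W → go left; N < V → go left; N < T → go left; N < Q → go left; N < O → go left; N > L → go right. Place as right child of L.
Insert Z: Z > F → go right; Z > X → go right. Place as right child of X.
Insert H: H > F → go right; H < X → go left; H < W → go left; H < V → go left; H < T → go left; H < Q → go left; H < O → go left; H < L → go left. Place as left child of L.
Insert G: G > F → go right; G < X → go left; G < W → go left; G < V → go left; G < T → go left; G < Q → go left; G < O → go left; G < L → go left; G < H → go left. Place as left child of H.
Insert I: I > F → go right; I < X → go left; I < W → go left; I < V → go left; I < T → go left; I < Q → go left; I < O → go left; I < L → go left; I > H → go right. Place as right child of H.
Insert S: S > F → go right; S < X → go left; S < W → go left; S < V → go left; S < T → go left; S > Q → go right. Place as right child of Q.
Insert J: J > F → go right; J < X → go left; J < W → go left; J < V → go left; J < T → go left; J < Q → go left; J < O → go left; J < L → go left; J > H → go right; J > I → go right. Place as right child of I.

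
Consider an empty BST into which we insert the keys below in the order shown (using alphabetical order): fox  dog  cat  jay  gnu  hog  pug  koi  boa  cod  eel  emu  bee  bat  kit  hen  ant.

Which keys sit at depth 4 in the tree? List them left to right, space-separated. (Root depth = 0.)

bee hen kit

Insert fox: tree is empty, so fox becomes the root.
Insert dog: dog < fox → go left. Place as left child of fox.
Insert cat: cat < fox → go left; cat < dog → go left. Place as left child of dog.
Insert jay: jay > fox → go right. Place as right child of fox.
Insert gnu: gnu > fox → go right; gnu < jay → go left. Place as left child of jay.
Insert hog: hog > fox → go right; hog < jay → go left; hog > gnu → go right. Place as right child of gnu.
Insert pug: pug > fox → go right; pug > jay → go right. Place as right child of jay.
Insert koi: koi > fox → go right; koi > jay → go right; koi < pug → go left. Place as left child of pug.
Insert boa: boa < fox → go left; boa < dog → go left; boa < cat → go left. Place as left child of cat.
Insert cod: cod < fox → go left; cod < dog → go left; cod > cat → go right. Place as right child of cat.
Insert eel: eel < fox → go left; eel > dog → go right. Place as right child of dog.
Insert emu: emu < fox → go left; emu > dog → go right; emu > eel → go right. Place as right child of eel.
Insert bee: bee < fox → go left; bee < dog → go left; bee < cat → go left; bee < boa → go left. Place as left child of boa.
Insert bat: bat < fox → go left; bat < dog → go left; bat < cat → go left; bat < boa → go left; bat < bee → go left. Place as left child of bee.
Insert kit: kit > fox → go right; kit > jay → go right; kit < pug → go left; kit < koi → go left. Place as left child of koi.
Insert hen: hen > fox → go right; hen < jay → go left; hen > gnu → go right; hen < hog → go left. Place as left child of hog.
Insert ant: ant < fox → go left; ant < dog → go left; ant < cat → go left; ant < boa → go left; ant < bee → go left; ant < bat → go left. Place as left child of bat.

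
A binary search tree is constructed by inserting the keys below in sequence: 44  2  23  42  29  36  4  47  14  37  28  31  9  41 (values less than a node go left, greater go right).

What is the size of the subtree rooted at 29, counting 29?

44: root
2: left child of 44 (depth 1)
23: right child of 2 (depth 2)
42: right child of 23 (depth 3)
29: left child of 42 (depth 4)
36: right child of 29 (depth 5)
4: left child of 23 (depth 3)
47: right child of 44 (depth 1)
14: right child of 4 (depth 4)
37: right child of 36 (depth 6)
28: left child of 29 (depth 5)
31: left child of 36 (depth 6)
9: left child of 14 (depth 5)
41: right child of 37 (depth 7)

Subtree rooted at 29 contains: 29, 28, 36, 31, 37, 41 — 6 nodes.

6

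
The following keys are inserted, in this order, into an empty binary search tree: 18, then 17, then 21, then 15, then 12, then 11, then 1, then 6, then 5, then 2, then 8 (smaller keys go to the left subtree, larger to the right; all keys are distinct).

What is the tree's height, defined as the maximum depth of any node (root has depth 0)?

18: root
17: left child of 18 (depth 1)
21: right child of 18 (depth 1)
15: left child of 17 (depth 2)
12: left child of 15 (depth 3)
11: left child of 12 (depth 4)
1: left child of 11 (depth 5)
6: right child of 1 (depth 6)
5: left child of 6 (depth 7)
2: left child of 5 (depth 8)
8: right child of 6 (depth 7)

The deepest node is 2 at depth 8.

8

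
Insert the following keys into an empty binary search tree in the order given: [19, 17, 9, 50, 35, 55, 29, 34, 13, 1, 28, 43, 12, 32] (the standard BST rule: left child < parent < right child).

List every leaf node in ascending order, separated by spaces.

19: root
17: left child of 19 (depth 1)
9: left child of 17 (depth 2)
50: right child of 19 (depth 1)
35: left child of 50 (depth 2)
55: right child of 50 (depth 2)
29: left child of 35 (depth 3)
34: right child of 29 (depth 4)
13: right child of 9 (depth 3)
1: left child of 9 (depth 3)
28: left child of 29 (depth 4)
43: right child of 35 (depth 3)
12: left child of 13 (depth 4)
32: left child of 34 (depth 5)

1 12 28 32 43 55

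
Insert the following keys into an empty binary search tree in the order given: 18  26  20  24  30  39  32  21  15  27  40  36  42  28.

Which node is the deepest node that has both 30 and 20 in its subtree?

26

Insert 18: tree is empty, so 18 becomes the root.
Insert 26: 26 > 18 → go right. Place as right child of 18.
Insert 20: 20 > 18 → go right; 20 < 26 → go left. Place as left child of 26.
Insert 24: 24 > 18 → go right; 24 < 26 → go left; 24 > 20 → go right. Place as right child of 20.
Insert 30: 30 > 18 → go right; 30 > 26 → go right. Place as right child of 26.
Insert 39: 39 > 18 → go right; 39 > 26 → go right; 39 > 30 → go right. Place as right child of 30.
Insert 32: 32 > 18 → go right; 32 > 26 → go right; 32 > 30 → go right; 32 < 39 → go left. Place as left child of 39.
Insert 21: 21 > 18 → go right; 21 < 26 → go left; 21 > 20 → go right; 21 < 24 → go left. Place as left child of 24.
Insert 15: 15 < 18 → go left. Place as left child of 18.
Insert 27: 27 > 18 → go right; 27 > 26 → go right; 27 < 30 → go left. Place as left child of 30.
Insert 40: 40 > 18 → go right; 40 > 26 → go right; 40 > 30 → go right; 40 > 39 → go right. Place as right child of 39.
Insert 36: 36 > 18 → go right; 36 > 26 → go right; 36 > 30 → go right; 36 < 39 → go left; 36 > 32 → go right. Place as right child of 32.
Insert 42: 42 > 18 → go right; 42 > 26 → go right; 42 > 30 → go right; 42 > 39 → go right; 42 > 40 → go right. Place as right child of 40.
Insert 28: 28 > 18 → go right; 28 > 26 → go right; 28 < 30 → go left; 28 > 27 → go right. Place as right child of 27.

Path to 30: 18 → 26 → 30
Path to 20: 18 → 26 → 20
The paths share a prefix ending at 26, then split left and right.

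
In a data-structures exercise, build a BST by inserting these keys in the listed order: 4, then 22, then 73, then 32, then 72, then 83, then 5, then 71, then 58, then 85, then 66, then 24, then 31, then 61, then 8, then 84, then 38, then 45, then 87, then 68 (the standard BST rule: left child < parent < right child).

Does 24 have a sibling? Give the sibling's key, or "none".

4: root
22: right child of 4 (depth 1)
73: right child of 22 (depth 2)
32: left child of 73 (depth 3)
72: right child of 32 (depth 4)
83: right child of 73 (depth 3)
5: left child of 22 (depth 2)
71: left child of 72 (depth 5)
58: left child of 71 (depth 6)
85: right child of 83 (depth 4)
66: right child of 58 (depth 7)
24: left child of 32 (depth 4)
31: right child of 24 (depth 5)
61: left child of 66 (depth 8)
8: right child of 5 (depth 3)
84: left child of 85 (depth 5)
38: left child of 58 (depth 7)
45: right child of 38 (depth 8)
87: right child of 85 (depth 5)
68: right child of 66 (depth 8)

24's parent is 32; the other child of 32 is 72.

72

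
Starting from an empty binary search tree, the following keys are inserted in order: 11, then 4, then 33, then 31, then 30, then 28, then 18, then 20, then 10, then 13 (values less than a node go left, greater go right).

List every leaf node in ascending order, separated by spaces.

11: root
4: left child of 11 (depth 1)
33: right child of 11 (depth 1)
31: left child of 33 (depth 2)
30: left child of 31 (depth 3)
28: left child of 30 (depth 4)
18: left child of 28 (depth 5)
20: right child of 18 (depth 6)
10: right child of 4 (depth 2)
13: left child of 18 (depth 6)

10 13 20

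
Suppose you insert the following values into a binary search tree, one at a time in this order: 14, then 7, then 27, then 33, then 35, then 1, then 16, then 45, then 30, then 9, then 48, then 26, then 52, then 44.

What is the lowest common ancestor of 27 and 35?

27

Resulting structure (node: left, right):
  14: L=7, R=27
  7: L=1, R=9
  27: L=16, R=33
  33: L=30, R=35
  35: L=–, R=45
  1: L=–, R=–
  16: L=–, R=26
  45: L=44, R=48
  30: L=–, R=–
  9: L=–, R=–
  48: L=–, R=52
  26: L=–, R=–
  52: L=–, R=–
  44: L=–, R=–

Path to 27: 14 → 27
Path to 35: 14 → 27 → 33 → 35
27 lies on both paths and is an ancestor of the other node.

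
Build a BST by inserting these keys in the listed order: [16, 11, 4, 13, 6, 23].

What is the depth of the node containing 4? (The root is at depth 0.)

2

Insert 16: tree is empty, so 16 becomes the root.
Insert 11: 11 < 16 → go left. Place as left child of 16.
Insert 4: 4 < 16 → go left; 4 < 11 → go left. Place as left child of 11.
Insert 13: 13 < 16 → go left; 13 > 11 → go right. Place as right child of 11.
Insert 6: 6 < 16 → go left; 6 < 11 → go left; 6 > 4 → go right. Place as right child of 4.
Insert 23: 23 > 16 → go right. Place as right child of 16.

Path to 4: 16 → 11 → 4, which is 2 edges.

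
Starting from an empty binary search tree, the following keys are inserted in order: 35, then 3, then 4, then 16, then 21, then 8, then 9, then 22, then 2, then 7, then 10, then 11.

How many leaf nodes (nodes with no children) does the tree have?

Insert 35: tree is empty, so 35 becomes the root.
Insert 3: 3 < 35 → go left. Place as left child of 35.
Insert 4: 4 < 35 → go left; 4 > 3 → go right. Place as right child of 3.
Insert 16: 16 < 35 → go left; 16 > 3 → go right; 16 > 4 → go right. Place as right child of 4.
Insert 21: 21 < 35 → go left; 21 > 3 → go right; 21 > 4 → go right; 21 > 16 → go right. Place as right child of 16.
Insert 8: 8 < 35 → go left; 8 > 3 → go right; 8 > 4 → go right; 8 < 16 → go left. Place as left child of 16.
Insert 9: 9 < 35 → go left; 9 > 3 → go right; 9 > 4 → go right; 9 < 16 → go left; 9 > 8 → go right. Place as right child of 8.
Insert 22: 22 < 35 → go left; 22 > 3 → go right; 22 > 4 → go right; 22 > 16 → go right; 22 > 21 → go right. Place as right child of 21.
Insert 2: 2 < 35 → go left; 2 < 3 → go left. Place as left child of 3.
Insert 7: 7 < 35 → go left; 7 > 3 → go right; 7 > 4 → go right; 7 < 16 → go left; 7 < 8 → go left. Place as left child of 8.
Insert 10: 10 < 35 → go left; 10 > 3 → go right; 10 > 4 → go right; 10 < 16 → go left; 10 > 8 → go right; 10 > 9 → go right. Place as right child of 9.
Insert 11: 11 < 35 → go left; 11 > 3 → go right; 11 > 4 → go right; 11 < 16 → go left; 11 > 8 → go right; 11 > 9 → go right; 11 > 10 → go right. Place as right child of 10.

Leaves: 2, 7, 11, 22 — 4 in total.

4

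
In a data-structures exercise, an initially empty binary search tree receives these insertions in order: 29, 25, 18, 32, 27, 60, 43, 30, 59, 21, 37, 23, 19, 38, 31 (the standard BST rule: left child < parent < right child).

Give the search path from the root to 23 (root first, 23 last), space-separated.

29 25 18 21 23

Resulting structure (node: left, right):
  29: L=25, R=32
  25: L=18, R=27
  18: L=–, R=21
  32: L=30, R=60
  27: L=–, R=–
  60: L=43, R=–
  43: L=37, R=59
  30: L=–, R=31
  59: L=–, R=–
  21: L=19, R=23
  37: L=–, R=38
  23: L=–, R=–
  19: L=–, R=–
  38: L=–, R=–
  31: L=–, R=–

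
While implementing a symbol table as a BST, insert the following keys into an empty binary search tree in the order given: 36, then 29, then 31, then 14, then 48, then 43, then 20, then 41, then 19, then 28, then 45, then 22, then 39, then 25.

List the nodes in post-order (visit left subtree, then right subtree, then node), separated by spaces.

19 25 22 28 20 14 31 29 39 41 45 43 48 36

36: root
29: left child of 36 (depth 1)
31: right child of 29 (depth 2)
14: left child of 29 (depth 2)
48: right child of 36 (depth 1)
43: left child of 48 (depth 2)
20: right child of 14 (depth 3)
41: left child of 43 (depth 3)
19: left child of 20 (depth 4)
28: right child of 20 (depth 4)
45: right child of 43 (depth 3)
22: left child of 28 (depth 5)
39: left child of 41 (depth 4)
25: right child of 22 (depth 6)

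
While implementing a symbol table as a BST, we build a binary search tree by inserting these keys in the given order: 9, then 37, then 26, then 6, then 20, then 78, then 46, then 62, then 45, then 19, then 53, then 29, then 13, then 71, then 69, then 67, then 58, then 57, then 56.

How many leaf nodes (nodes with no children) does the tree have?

9: root
37: right child of 9 (depth 1)
26: left child of 37 (depth 2)
6: left child of 9 (depth 1)
20: left child of 26 (depth 3)
78: right child of 37 (depth 2)
46: left child of 78 (depth 3)
62: right child of 46 (depth 4)
45: left child of 46 (depth 4)
19: left child of 20 (depth 4)
53: left child of 62 (depth 5)
29: right child of 26 (depth 3)
13: left child of 19 (depth 5)
71: right child of 62 (depth 5)
69: left child of 71 (depth 6)
67: left child of 69 (depth 7)
58: right child of 53 (depth 6)
57: left child of 58 (depth 7)
56: left child of 57 (depth 8)

Leaves: 6, 13, 29, 45, 56, 67 — 6 in total.

6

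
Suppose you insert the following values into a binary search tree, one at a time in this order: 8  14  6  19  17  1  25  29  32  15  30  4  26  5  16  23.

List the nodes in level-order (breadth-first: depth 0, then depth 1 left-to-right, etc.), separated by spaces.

8 6 14 1 19 4 17 25 5 15 23 29 16 26 32 30

Insert 8: tree is empty, so 8 becomes the root.
Insert 14: 14 > 8 → go right. Place as right child of 8.
Insert 6: 6 < 8 → go left. Place as left child of 8.
Insert 19: 19 > 8 → go right; 19 > 14 → go right. Place as right child of 14.
Insert 17: 17 > 8 → go right; 17 > 14 → go right; 17 < 19 → go left. Place as left child of 19.
Insert 1: 1 < 8 → go left; 1 < 6 → go left. Place as left child of 6.
Insert 25: 25 > 8 → go right; 25 > 14 → go right; 25 > 19 → go right. Place as right child of 19.
Insert 29: 29 > 8 → go right; 29 > 14 → go right; 29 > 19 → go right; 29 > 25 → go right. Place as right child of 25.
Insert 32: 32 > 8 → go right; 32 > 14 → go right; 32 > 19 → go right; 32 > 25 → go right; 32 > 29 → go right. Place as right child of 29.
Insert 15: 15 > 8 → go right; 15 > 14 → go right; 15 < 19 → go left; 15 < 17 → go left. Place as left child of 17.
Insert 30: 30 > 8 → go right; 30 > 14 → go right; 30 > 19 → go right; 30 > 25 → go right; 30 > 29 → go right; 30 < 32 → go left. Place as left child of 32.
Insert 4: 4 < 8 → go left; 4 < 6 → go left; 4 > 1 → go right. Place as right child of 1.
Insert 26: 26 > 8 → go right; 26 > 14 → go right; 26 > 19 → go right; 26 > 25 → go right; 26 < 29 → go left. Place as left child of 29.
Insert 5: 5 < 8 → go left; 5 < 6 → go left; 5 > 1 → go right; 5 > 4 → go right. Place as right child of 4.
Insert 16: 16 > 8 → go right; 16 > 14 → go right; 16 < 19 → go left; 16 < 17 → go left; 16 > 15 → go right. Place as right child of 15.
Insert 23: 23 > 8 → go right; 23 > 14 → go right; 23 > 19 → go right; 23 < 25 → go left. Place as left child of 25.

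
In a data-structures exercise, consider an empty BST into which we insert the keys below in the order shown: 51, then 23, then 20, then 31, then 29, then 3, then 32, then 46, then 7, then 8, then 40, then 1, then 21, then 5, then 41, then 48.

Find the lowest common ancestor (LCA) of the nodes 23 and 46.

51: root
23: left child of 51 (depth 1)
20: left child of 23 (depth 2)
31: right child of 23 (depth 2)
29: left child of 31 (depth 3)
3: left child of 20 (depth 3)
32: right child of 31 (depth 3)
46: right child of 32 (depth 4)
7: right child of 3 (depth 4)
8: right child of 7 (depth 5)
40: left child of 46 (depth 5)
1: left child of 3 (depth 4)
21: right child of 20 (depth 3)
5: left child of 7 (depth 5)
41: right child of 40 (depth 6)
48: right child of 46 (depth 5)

Path to 23: 51 → 23
Path to 46: 51 → 23 → 31 → 32 → 46
23 lies on both paths and is an ancestor of the other node.

23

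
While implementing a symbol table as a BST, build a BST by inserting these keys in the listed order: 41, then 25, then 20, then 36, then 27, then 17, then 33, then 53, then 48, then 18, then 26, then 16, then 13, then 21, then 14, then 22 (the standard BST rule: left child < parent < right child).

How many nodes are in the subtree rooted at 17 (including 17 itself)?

Insert 41: tree is empty, so 41 becomes the root.
Insert 25: 25 < 41 → go left. Place as left child of 41.
Insert 20: 20 < 41 → go left; 20 < 25 → go left. Place as left child of 25.
Insert 36: 36 < 41 → go left; 36 > 25 → go right. Place as right child of 25.
Insert 27: 27 < 41 → go left; 27 > 25 → go right; 27 < 36 → go left. Place as left child of 36.
Insert 17: 17 < 41 → go left; 17 < 25 → go left; 17 < 20 → go left. Place as left child of 20.
Insert 33: 33 < 41 → go left; 33 > 25 → go right; 33 < 36 → go left; 33 > 27 → go right. Place as right child of 27.
Insert 53: 53 > 41 → go right. Place as right child of 41.
Insert 48: 48 > 41 → go right; 48 < 53 → go left. Place as left child of 53.
Insert 18: 18 < 41 → go left; 18 < 25 → go left; 18 < 20 → go left; 18 > 17 → go right. Place as right child of 17.
Insert 26: 26 < 41 → go left; 26 > 25 → go right; 26 < 36 → go left; 26 < 27 → go left. Place as left child of 27.
Insert 16: 16 < 41 → go left; 16 < 25 → go left; 16 < 20 → go left; 16 < 17 → go left. Place as left child of 17.
Insert 13: 13 < 41 → go left; 13 < 25 → go left; 13 < 20 → go left; 13 < 17 → go left; 13 < 16 → go left. Place as left child of 16.
Insert 21: 21 < 41 → go left; 21 < 25 → go left; 21 > 20 → go right. Place as right child of 20.
Insert 14: 14 < 41 → go left; 14 < 25 → go left; 14 < 20 → go left; 14 < 17 → go left; 14 < 16 → go left; 14 > 13 → go right. Place as right child of 13.
Insert 22: 22 < 41 → go left; 22 < 25 → go left; 22 > 20 → go right; 22 > 21 → go right. Place as right child of 21.

Subtree rooted at 17 contains: 17, 16, 13, 14, 18 — 5 nodes.

5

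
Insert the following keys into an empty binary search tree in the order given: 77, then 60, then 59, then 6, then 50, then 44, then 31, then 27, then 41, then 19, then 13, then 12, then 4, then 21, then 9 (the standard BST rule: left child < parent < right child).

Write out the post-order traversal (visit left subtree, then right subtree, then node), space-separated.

77: root
60: left child of 77 (depth 1)
59: left child of 60 (depth 2)
6: left child of 59 (depth 3)
50: right child of 6 (depth 4)
44: left child of 50 (depth 5)
31: left child of 44 (depth 6)
27: left child of 31 (depth 7)
41: right child of 31 (depth 7)
19: left child of 27 (depth 8)
13: left child of 19 (depth 9)
12: left child of 13 (depth 10)
4: left child of 6 (depth 4)
21: right child of 19 (depth 9)
9: left child of 12 (depth 11)

4 9 12 13 21 19 27 41 31 44 50 6 59 60 77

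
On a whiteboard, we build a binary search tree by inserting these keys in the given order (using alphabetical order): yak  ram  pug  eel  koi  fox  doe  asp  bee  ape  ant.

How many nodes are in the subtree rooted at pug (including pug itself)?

Resulting structure (node: left, right):
  yak: L=ram, R=–
  ram: L=pug, R=–
  pug: L=eel, R=–
  eel: L=doe, R=koi
  koi: L=fox, R=–
  fox: L=–, R=–
  doe: L=asp, R=–
  asp: L=ape, R=bee
  bee: L=–, R=–
  ape: L=ant, R=–
  ant: L=–, R=–

Subtree rooted at pug contains: pug, eel, doe, asp, ape, ant, bee, koi, fox — 9 nodes.

9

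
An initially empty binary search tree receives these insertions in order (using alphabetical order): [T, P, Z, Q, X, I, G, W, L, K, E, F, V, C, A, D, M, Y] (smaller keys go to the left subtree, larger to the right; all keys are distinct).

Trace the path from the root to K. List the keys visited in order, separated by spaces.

T P I L K

T: root
P: left child of T (depth 1)
Z: right child of T (depth 1)
Q: right child of P (depth 2)
X: left child of Z (depth 2)
I: left child of P (depth 2)
G: left child of I (depth 3)
W: left child of X (depth 3)
L: right child of I (depth 3)
K: left child of L (depth 4)
E: left child of G (depth 4)
F: right child of E (depth 5)
V: left child of W (depth 4)
C: left child of E (depth 5)
A: left child of C (depth 6)
D: right child of C (depth 6)
M: right child of L (depth 4)
Y: right child of X (depth 3)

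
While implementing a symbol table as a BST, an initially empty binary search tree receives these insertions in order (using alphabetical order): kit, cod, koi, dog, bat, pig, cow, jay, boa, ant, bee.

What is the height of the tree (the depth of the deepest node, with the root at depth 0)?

Resulting structure (node: left, right):
  kit: L=cod, R=koi
  cod: L=bat, R=dog
  koi: L=–, R=pig
  dog: L=cow, R=jay
  bat: L=ant, R=boa
  pig: L=–, R=–
  cow: L=–, R=–
  jay: L=–, R=–
  boa: L=bee, R=–
  ant: L=–, R=–
  bee: L=–, R=–

The deepest node is bee at depth 4.

4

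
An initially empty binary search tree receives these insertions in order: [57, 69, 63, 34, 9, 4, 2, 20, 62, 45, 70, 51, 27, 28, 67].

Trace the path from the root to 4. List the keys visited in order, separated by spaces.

57 34 9 4

57: root
69: right child of 57 (depth 1)
63: left child of 69 (depth 2)
34: left child of 57 (depth 1)
9: left child of 34 (depth 2)
4: left child of 9 (depth 3)
2: left child of 4 (depth 4)
20: right child of 9 (depth 3)
62: left child of 63 (depth 3)
45: right child of 34 (depth 2)
70: right child of 69 (depth 2)
51: right child of 45 (depth 3)
27: right child of 20 (depth 4)
28: right child of 27 (depth 5)
67: right child of 63 (depth 3)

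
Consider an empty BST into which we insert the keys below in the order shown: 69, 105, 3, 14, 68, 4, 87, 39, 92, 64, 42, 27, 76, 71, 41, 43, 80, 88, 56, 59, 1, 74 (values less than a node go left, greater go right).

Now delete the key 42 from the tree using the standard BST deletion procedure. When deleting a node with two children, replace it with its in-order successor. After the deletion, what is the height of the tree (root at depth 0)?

Insert 69: tree is empty, so 69 becomes the root.
Insert 105: 105 > 69 → go right. Place as right child of 69.
Insert 3: 3 < 69 → go left. Place as left child of 69.
Insert 14: 14 < 69 → go left; 14 > 3 → go right. Place as right child of 3.
Insert 68: 68 < 69 → go left; 68 > 3 → go right; 68 > 14 → go right. Place as right child of 14.
Insert 4: 4 < 69 → go left; 4 > 3 → go right; 4 < 14 → go left. Place as left child of 14.
Insert 87: 87 > 69 → go right; 87 < 105 → go left. Place as left child of 105.
Insert 39: 39 < 69 → go left; 39 > 3 → go right; 39 > 14 → go right; 39 < 68 → go left. Place as left child of 68.
Insert 92: 92 > 69 → go right; 92 < 105 → go left; 92 > 87 → go right. Place as right child of 87.
Insert 64: 64 < 69 → go left; 64 > 3 → go right; 64 > 14 → go right; 64 < 68 → go left; 64 > 39 → go right. Place as right child of 39.
Insert 42: 42 < 69 → go left; 42 > 3 → go right; 42 > 14 → go right; 42 < 68 → go left; 42 > 39 → go right; 42 < 64 → go left. Place as left child of 64.
Insert 27: 27 < 69 → go left; 27 > 3 → go right; 27 > 14 → go right; 27 < 68 → go left; 27 < 39 → go left. Place as left child of 39.
Insert 76: 76 > 69 → go right; 76 < 105 → go left; 76 < 87 → go left. Place as left child of 87.
Insert 71: 71 > 69 → go right; 71 < 105 → go left; 71 < 87 → go left; 71 < 76 → go left. Place as left child of 76.
Insert 41: 41 < 69 → go left; 41 > 3 → go right; 41 > 14 → go right; 41 < 68 → go left; 41 > 39 → go right; 41 < 64 → go left; 41 < 42 → go left. Place as left child of 42.
Insert 43: 43 < 69 → go left; 43 > 3 → go right; 43 > 14 → go right; 43 < 68 → go left; 43 > 39 → go right; 43 < 64 → go left; 43 > 42 → go right. Place as right child of 42.
Insert 80: 80 > 69 → go right; 80 < 105 → go left; 80 < 87 → go left; 80 > 76 → go right. Place as right child of 76.
Insert 88: 88 > 69 → go right; 88 < 105 → go left; 88 > 87 → go right; 88 < 92 → go left. Place as left child of 92.
Insert 56: 56 < 69 → go left; 56 > 3 → go right; 56 > 14 → go right; 56 < 68 → go left; 56 > 39 → go right; 56 < 64 → go left; 56 > 42 → go right; 56 > 43 → go right. Place as right child of 43.
Insert 59: 59 < 69 → go left; 59 > 3 → go right; 59 > 14 → go right; 59 < 68 → go left; 59 > 39 → go right; 59 < 64 → go left; 59 > 42 → go right; 59 > 43 → go right; 59 > 56 → go right. Place as right child of 56.
Insert 1: 1 < 69 → go left; 1 < 3 → go left. Place as left child of 3.
Insert 74: 74 > 69 → go right; 74 < 105 → go left; 74 < 87 → go left; 74 < 76 → go left; 74 > 71 → go right. Place as right child of 71.

Delete 42 (two children — replace with in-order successor).
After deletion, deepest node is 59 at depth 8.

8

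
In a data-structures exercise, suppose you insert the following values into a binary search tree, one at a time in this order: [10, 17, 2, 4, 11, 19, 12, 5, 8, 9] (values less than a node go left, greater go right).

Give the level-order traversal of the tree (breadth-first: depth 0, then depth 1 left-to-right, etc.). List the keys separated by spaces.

Insert 10: tree is empty, so 10 becomes the root.
Insert 17: 17 > 10 → go right. Place as right child of 10.
Insert 2: 2 < 10 → go left. Place as left child of 10.
Insert 4: 4 < 10 → go left; 4 > 2 → go right. Place as right child of 2.
Insert 11: 11 > 10 → go right; 11 < 17 → go left. Place as left child of 17.
Insert 19: 19 > 10 → go right; 19 > 17 → go right. Place as right child of 17.
Insert 12: 12 > 10 → go right; 12 < 17 → go left; 12 > 11 → go right. Place as right child of 11.
Insert 5: 5 < 10 → go left; 5 > 2 → go right; 5 > 4 → go right. Place as right child of 4.
Insert 8: 8 < 10 → go left; 8 > 2 → go right; 8 > 4 → go right; 8 > 5 → go right. Place as right child of 5.
Insert 9: 9 < 10 → go left; 9 > 2 → go right; 9 > 4 → go right; 9 > 5 → go right; 9 > 8 → go right. Place as right child of 8.

10 2 17 4 11 19 5 12 8 9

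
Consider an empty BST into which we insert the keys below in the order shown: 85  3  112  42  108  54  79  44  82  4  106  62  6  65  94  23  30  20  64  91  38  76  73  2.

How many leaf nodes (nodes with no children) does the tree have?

Insert 85: tree is empty, so 85 becomes the root.
Insert 3: 3 < 85 → go left. Place as left child of 85.
Insert 112: 112 > 85 → go right. Place as right child of 85.
Insert 42: 42 < 85 → go left; 42 > 3 → go right. Place as right child of 3.
Insert 108: 108 > 85 → go right; 108 < 112 → go left. Place as left child of 112.
Insert 54: 54 < 85 → go left; 54 > 3 → go right; 54 > 42 → go right. Place as right child of 42.
Insert 79: 79 < 85 → go left; 79 > 3 → go right; 79 > 42 → go right; 79 > 54 → go right. Place as right child of 54.
Insert 44: 44 < 85 → go left; 44 > 3 → go right; 44 > 42 → go right; 44 < 54 → go left. Place as left child of 54.
Insert 82: 82 < 85 → go left; 82 > 3 → go right; 82 > 42 → go right; 82 > 54 → go right; 82 > 79 → go right. Place as right child of 79.
Insert 4: 4 < 85 → go left; 4 > 3 → go right; 4 < 42 → go left. Place as left child of 42.
Insert 106: 106 > 85 → go right; 106 < 112 → go left; 106 < 108 → go left. Place as left child of 108.
Insert 62: 62 < 85 → go left; 62 > 3 → go right; 62 > 42 → go right; 62 > 54 → go right; 62 < 79 → go left. Place as left child of 79.
Insert 6: 6 < 85 → go left; 6 > 3 → go right; 6 < 42 → go left; 6 > 4 → go right. Place as right child of 4.
Insert 65: 65 < 85 → go left; 65 > 3 → go right; 65 > 42 → go right; 65 > 54 → go right; 65 < 79 → go left; 65 > 62 → go right. Place as right child of 62.
Insert 94: 94 > 85 → go right; 94 < 112 → go left; 94 < 108 → go left; 94 < 106 → go left. Place as left child of 106.
Insert 23: 23 < 85 → go left; 23 > 3 → go right; 23 < 42 → go left; 23 > 4 → go right; 23 > 6 → go right. Place as right child of 6.
Insert 30: 30 < 85 → go left; 30 > 3 → go right; 30 < 42 → go left; 30 > 4 → go right; 30 > 6 → go right; 30 > 23 → go right. Place as right child of 23.
Insert 20: 20 < 85 → go left; 20 > 3 → go right; 20 < 42 → go left; 20 > 4 → go right; 20 > 6 → go right; 20 < 23 → go left. Place as left child of 23.
Insert 64: 64 < 85 → go left; 64 > 3 → go right; 64 > 42 → go right; 64 > 54 → go right; 64 < 79 → go left; 64 > 62 → go right; 64 < 65 → go left. Place as left child of 65.
Insert 91: 91 > 85 → go right; 91 < 112 → go left; 91 < 108 → go left; 91 < 106 → go left; 91 < 94 → go left. Place as left child of 94.
Insert 38: 38 < 85 → go left; 38 > 3 → go right; 38 < 42 → go left; 38 > 4 → go right; 38 > 6 → go right; 38 > 23 → go right; 38 > 30 → go right. Place as right child of 30.
Insert 76: 76 < 85 → go left; 76 > 3 → go right; 76 > 42 → go right; 76 > 54 → go right; 76 < 79 → go left; 76 > 62 → go right; 76 > 65 → go right. Place as right child of 65.
Insert 73: 73 < 85 → go left; 73 > 3 → go right; 73 > 42 → go right; 73 > 54 → go right; 73 < 79 → go left; 73 > 62 → go right; 73 > 65 → go right; 73 < 76 → go left. Place as left child of 76.
Insert 2: 2 < 85 → go left; 2 < 3 → go left. Place as left child of 3.

Leaves: 2, 20, 38, 44, 64, 73, 82, 91 — 8 in total.

8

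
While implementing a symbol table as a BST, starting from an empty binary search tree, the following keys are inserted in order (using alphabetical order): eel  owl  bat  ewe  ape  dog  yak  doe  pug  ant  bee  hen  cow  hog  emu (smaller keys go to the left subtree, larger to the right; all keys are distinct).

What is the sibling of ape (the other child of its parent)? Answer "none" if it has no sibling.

dog

Resulting structure (node: left, right):
  eel: L=bat, R=owl
  owl: L=ewe, R=yak
  bat: L=ape, R=dog
  ewe: L=emu, R=hen
  ape: L=ant, R=–
  dog: L=doe, R=–
  yak: L=pug, R=–
  doe: L=bee, R=–
  pug: L=–, R=–
  ant: L=–, R=–
  bee: L=–, R=cow
  hen: L=–, R=hog
  cow: L=–, R=–
  hog: L=–, R=–
  emu: L=–, R=–

ape's parent is bat; the other child of bat is dog.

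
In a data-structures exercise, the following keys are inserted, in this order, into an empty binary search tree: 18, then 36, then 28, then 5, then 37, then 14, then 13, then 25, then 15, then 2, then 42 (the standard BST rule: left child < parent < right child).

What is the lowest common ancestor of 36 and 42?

18: root
36: right child of 18 (depth 1)
28: left child of 36 (depth 2)
5: left child of 18 (depth 1)
37: right child of 36 (depth 2)
14: right child of 5 (depth 2)
13: left child of 14 (depth 3)
25: left child of 28 (depth 3)
15: right child of 14 (depth 3)
2: left child of 5 (depth 2)
42: right child of 37 (depth 3)

Path to 36: 18 → 36
Path to 42: 18 → 36 → 37 → 42
36 lies on both paths and is an ancestor of the other node.

36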